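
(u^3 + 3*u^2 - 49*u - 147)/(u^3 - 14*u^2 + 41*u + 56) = (u^2 + 10*u + 21)/(u^2 - 7*u - 8)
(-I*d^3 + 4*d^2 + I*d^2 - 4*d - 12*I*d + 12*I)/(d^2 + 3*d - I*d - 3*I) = (-I*d^3 + d^2*(4 + I) + d*(-4 - 12*I) + 12*I)/(d^2 + d*(3 - I) - 3*I)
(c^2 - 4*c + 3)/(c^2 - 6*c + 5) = (c - 3)/(c - 5)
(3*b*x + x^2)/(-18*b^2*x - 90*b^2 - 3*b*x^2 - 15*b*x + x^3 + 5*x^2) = x/(-6*b*x - 30*b + x^2 + 5*x)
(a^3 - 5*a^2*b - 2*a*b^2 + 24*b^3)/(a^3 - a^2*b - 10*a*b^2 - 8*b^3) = (a - 3*b)/(a + b)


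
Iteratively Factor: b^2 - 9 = (b - 3)*(b + 3)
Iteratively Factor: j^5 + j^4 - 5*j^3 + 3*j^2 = (j - 1)*(j^4 + 2*j^3 - 3*j^2) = (j - 1)*(j + 3)*(j^3 - j^2) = (j - 1)^2*(j + 3)*(j^2) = j*(j - 1)^2*(j + 3)*(j)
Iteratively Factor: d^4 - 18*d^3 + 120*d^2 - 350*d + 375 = (d - 5)*(d^3 - 13*d^2 + 55*d - 75) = (d - 5)^2*(d^2 - 8*d + 15) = (d - 5)^3*(d - 3)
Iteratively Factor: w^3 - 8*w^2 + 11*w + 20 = (w + 1)*(w^2 - 9*w + 20) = (w - 5)*(w + 1)*(w - 4)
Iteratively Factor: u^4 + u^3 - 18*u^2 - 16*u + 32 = (u + 2)*(u^3 - u^2 - 16*u + 16) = (u - 1)*(u + 2)*(u^2 - 16) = (u - 4)*(u - 1)*(u + 2)*(u + 4)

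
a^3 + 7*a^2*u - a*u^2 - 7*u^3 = (a - u)*(a + u)*(a + 7*u)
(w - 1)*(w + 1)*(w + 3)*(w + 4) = w^4 + 7*w^3 + 11*w^2 - 7*w - 12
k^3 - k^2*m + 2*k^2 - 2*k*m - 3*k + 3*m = (k - 1)*(k + 3)*(k - m)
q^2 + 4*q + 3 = (q + 1)*(q + 3)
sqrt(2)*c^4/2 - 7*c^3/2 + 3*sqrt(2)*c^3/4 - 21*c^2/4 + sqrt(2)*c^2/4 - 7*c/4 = c*(c + 1/2)*(c - 7*sqrt(2)/2)*(sqrt(2)*c/2 + sqrt(2)/2)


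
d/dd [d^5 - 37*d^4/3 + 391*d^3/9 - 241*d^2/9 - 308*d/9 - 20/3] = 5*d^4 - 148*d^3/3 + 391*d^2/3 - 482*d/9 - 308/9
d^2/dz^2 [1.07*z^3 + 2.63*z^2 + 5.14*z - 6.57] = 6.42*z + 5.26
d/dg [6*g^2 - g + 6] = 12*g - 1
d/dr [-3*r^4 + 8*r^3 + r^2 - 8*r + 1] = -12*r^3 + 24*r^2 + 2*r - 8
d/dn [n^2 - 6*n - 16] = 2*n - 6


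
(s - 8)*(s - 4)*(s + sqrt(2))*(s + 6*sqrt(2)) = s^4 - 12*s^3 + 7*sqrt(2)*s^3 - 84*sqrt(2)*s^2 + 44*s^2 - 144*s + 224*sqrt(2)*s + 384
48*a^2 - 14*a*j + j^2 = (-8*a + j)*(-6*a + j)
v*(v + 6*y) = v^2 + 6*v*y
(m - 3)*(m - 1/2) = m^2 - 7*m/2 + 3/2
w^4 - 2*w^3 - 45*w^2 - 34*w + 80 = (w - 8)*(w - 1)*(w + 2)*(w + 5)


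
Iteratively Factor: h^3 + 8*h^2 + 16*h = (h)*(h^2 + 8*h + 16) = h*(h + 4)*(h + 4)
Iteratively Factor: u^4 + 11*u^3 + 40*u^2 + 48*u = (u + 4)*(u^3 + 7*u^2 + 12*u) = (u + 4)^2*(u^2 + 3*u) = u*(u + 4)^2*(u + 3)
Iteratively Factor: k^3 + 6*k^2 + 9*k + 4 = (k + 1)*(k^2 + 5*k + 4) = (k + 1)*(k + 4)*(k + 1)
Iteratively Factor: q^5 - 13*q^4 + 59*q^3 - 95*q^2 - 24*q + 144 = (q - 3)*(q^4 - 10*q^3 + 29*q^2 - 8*q - 48) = (q - 3)^2*(q^3 - 7*q^2 + 8*q + 16) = (q - 4)*(q - 3)^2*(q^2 - 3*q - 4) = (q - 4)^2*(q - 3)^2*(q + 1)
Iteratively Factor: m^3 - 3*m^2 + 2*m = (m - 2)*(m^2 - m) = m*(m - 2)*(m - 1)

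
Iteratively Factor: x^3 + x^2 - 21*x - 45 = (x + 3)*(x^2 - 2*x - 15) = (x + 3)^2*(x - 5)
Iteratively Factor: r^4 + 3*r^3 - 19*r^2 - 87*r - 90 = (r + 3)*(r^3 - 19*r - 30) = (r - 5)*(r + 3)*(r^2 + 5*r + 6) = (r - 5)*(r + 2)*(r + 3)*(r + 3)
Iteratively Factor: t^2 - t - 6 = (t + 2)*(t - 3)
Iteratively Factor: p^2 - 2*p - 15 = (p - 5)*(p + 3)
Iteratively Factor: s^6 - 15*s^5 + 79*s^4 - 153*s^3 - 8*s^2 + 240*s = (s)*(s^5 - 15*s^4 + 79*s^3 - 153*s^2 - 8*s + 240) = s*(s - 5)*(s^4 - 10*s^3 + 29*s^2 - 8*s - 48) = s*(s - 5)*(s + 1)*(s^3 - 11*s^2 + 40*s - 48) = s*(s - 5)*(s - 3)*(s + 1)*(s^2 - 8*s + 16) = s*(s - 5)*(s - 4)*(s - 3)*(s + 1)*(s - 4)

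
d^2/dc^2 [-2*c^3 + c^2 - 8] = 2 - 12*c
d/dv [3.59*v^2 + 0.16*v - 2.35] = 7.18*v + 0.16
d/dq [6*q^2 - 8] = 12*q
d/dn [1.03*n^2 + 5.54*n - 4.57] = 2.06*n + 5.54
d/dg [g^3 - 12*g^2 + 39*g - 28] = 3*g^2 - 24*g + 39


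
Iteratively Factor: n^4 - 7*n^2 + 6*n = (n - 2)*(n^3 + 2*n^2 - 3*n) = (n - 2)*(n - 1)*(n^2 + 3*n) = n*(n - 2)*(n - 1)*(n + 3)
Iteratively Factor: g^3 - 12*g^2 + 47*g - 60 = (g - 3)*(g^2 - 9*g + 20) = (g - 4)*(g - 3)*(g - 5)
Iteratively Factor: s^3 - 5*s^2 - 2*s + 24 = (s + 2)*(s^2 - 7*s + 12) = (s - 4)*(s + 2)*(s - 3)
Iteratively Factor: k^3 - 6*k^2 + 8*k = (k - 2)*(k^2 - 4*k) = k*(k - 2)*(k - 4)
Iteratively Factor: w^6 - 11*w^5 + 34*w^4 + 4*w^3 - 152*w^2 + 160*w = (w - 2)*(w^5 - 9*w^4 + 16*w^3 + 36*w^2 - 80*w) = (w - 2)*(w + 2)*(w^4 - 11*w^3 + 38*w^2 - 40*w) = (w - 2)^2*(w + 2)*(w^3 - 9*w^2 + 20*w) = (w - 4)*(w - 2)^2*(w + 2)*(w^2 - 5*w) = (w - 5)*(w - 4)*(w - 2)^2*(w + 2)*(w)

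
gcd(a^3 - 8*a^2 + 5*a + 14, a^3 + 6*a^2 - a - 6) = a + 1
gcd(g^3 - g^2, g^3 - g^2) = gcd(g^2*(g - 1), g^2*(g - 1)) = g^3 - g^2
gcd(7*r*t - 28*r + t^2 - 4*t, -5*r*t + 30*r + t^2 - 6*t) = 1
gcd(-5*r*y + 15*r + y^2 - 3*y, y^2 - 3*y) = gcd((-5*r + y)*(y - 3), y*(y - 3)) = y - 3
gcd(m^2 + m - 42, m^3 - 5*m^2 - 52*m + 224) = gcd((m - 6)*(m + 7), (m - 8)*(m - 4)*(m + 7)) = m + 7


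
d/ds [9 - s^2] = -2*s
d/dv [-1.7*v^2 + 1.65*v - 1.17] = 1.65 - 3.4*v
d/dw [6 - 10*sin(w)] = -10*cos(w)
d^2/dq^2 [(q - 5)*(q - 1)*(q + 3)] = 6*q - 6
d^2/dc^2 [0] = 0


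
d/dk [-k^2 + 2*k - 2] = 2 - 2*k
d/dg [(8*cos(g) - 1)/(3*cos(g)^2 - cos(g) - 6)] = (-24*sin(g)^2 - 6*cos(g) + 73)*sin(g)/(-3*cos(g)^2 + cos(g) + 6)^2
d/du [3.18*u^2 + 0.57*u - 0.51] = 6.36*u + 0.57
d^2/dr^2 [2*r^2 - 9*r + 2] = 4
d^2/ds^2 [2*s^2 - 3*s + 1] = 4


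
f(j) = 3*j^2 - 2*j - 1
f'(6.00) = 34.00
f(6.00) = 95.00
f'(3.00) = 16.00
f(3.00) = 20.00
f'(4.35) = 24.10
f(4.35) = 47.07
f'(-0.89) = -7.34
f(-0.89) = 3.16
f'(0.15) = -1.10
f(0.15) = -1.23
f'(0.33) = -0.02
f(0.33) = -1.33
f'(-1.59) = -11.54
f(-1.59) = 9.76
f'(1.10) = 4.60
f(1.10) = 0.43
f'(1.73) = 8.38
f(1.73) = 4.52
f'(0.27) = -0.38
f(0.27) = -1.32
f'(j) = 6*j - 2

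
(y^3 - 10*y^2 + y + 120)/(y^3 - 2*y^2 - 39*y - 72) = (y - 5)/(y + 3)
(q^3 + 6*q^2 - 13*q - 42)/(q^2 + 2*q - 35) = (q^2 - q - 6)/(q - 5)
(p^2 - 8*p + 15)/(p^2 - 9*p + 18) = (p - 5)/(p - 6)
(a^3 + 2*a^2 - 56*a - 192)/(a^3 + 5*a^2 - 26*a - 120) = (a - 8)/(a - 5)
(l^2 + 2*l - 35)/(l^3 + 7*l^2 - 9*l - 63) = (l - 5)/(l^2 - 9)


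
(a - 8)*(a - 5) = a^2 - 13*a + 40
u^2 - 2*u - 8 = (u - 4)*(u + 2)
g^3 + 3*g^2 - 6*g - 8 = (g - 2)*(g + 1)*(g + 4)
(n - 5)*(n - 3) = n^2 - 8*n + 15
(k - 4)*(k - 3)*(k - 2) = k^3 - 9*k^2 + 26*k - 24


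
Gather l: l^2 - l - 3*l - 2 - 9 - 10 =l^2 - 4*l - 21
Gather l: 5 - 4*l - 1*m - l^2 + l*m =-l^2 + l*(m - 4) - m + 5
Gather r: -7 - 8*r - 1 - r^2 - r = -r^2 - 9*r - 8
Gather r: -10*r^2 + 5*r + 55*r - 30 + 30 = -10*r^2 + 60*r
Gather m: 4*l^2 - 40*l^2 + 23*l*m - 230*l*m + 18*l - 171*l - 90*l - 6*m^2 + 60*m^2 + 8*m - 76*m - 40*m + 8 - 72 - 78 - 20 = -36*l^2 - 243*l + 54*m^2 + m*(-207*l - 108) - 162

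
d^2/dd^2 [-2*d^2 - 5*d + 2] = -4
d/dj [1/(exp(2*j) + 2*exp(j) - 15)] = -2*(exp(j) + 1)*exp(j)/(exp(2*j) + 2*exp(j) - 15)^2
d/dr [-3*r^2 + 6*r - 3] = 6 - 6*r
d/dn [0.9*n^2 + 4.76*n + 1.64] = 1.8*n + 4.76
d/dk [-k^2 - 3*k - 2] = -2*k - 3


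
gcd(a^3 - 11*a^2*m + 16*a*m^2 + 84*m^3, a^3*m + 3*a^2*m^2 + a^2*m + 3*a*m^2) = 1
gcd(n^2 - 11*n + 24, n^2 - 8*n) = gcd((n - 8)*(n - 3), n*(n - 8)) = n - 8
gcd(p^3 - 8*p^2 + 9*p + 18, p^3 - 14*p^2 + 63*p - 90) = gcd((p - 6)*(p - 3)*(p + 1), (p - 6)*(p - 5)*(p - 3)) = p^2 - 9*p + 18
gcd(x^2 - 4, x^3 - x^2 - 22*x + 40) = x - 2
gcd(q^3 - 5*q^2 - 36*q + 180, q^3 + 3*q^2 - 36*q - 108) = q^2 - 36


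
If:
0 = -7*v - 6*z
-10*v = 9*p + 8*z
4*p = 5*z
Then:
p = 0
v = 0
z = 0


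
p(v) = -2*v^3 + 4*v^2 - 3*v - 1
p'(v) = -6*v^2 + 8*v - 3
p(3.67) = -57.00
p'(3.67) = -54.45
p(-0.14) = -0.50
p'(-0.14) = -4.24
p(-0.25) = 0.03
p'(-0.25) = -5.38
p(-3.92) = 192.70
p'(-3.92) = -126.56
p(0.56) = -1.78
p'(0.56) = -0.40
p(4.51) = -116.64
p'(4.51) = -88.96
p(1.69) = -4.30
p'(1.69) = -6.62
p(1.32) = -2.59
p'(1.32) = -2.89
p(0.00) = -1.00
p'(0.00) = -3.00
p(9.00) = -1162.00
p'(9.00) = -417.00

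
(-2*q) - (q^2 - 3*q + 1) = -q^2 + q - 1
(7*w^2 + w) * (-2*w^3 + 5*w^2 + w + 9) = -14*w^5 + 33*w^4 + 12*w^3 + 64*w^2 + 9*w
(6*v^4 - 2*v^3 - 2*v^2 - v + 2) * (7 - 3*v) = -18*v^5 + 48*v^4 - 8*v^3 - 11*v^2 - 13*v + 14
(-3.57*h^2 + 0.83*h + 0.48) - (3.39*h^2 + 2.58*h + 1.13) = -6.96*h^2 - 1.75*h - 0.65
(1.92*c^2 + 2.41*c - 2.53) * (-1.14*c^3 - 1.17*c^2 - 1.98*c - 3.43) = -2.1888*c^5 - 4.9938*c^4 - 3.7371*c^3 - 8.3973*c^2 - 3.2569*c + 8.6779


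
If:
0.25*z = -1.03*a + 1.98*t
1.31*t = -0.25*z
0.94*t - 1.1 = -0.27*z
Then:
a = -7.40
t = -2.32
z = 12.14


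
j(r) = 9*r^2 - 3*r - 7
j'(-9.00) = -165.00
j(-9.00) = 749.00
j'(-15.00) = -273.00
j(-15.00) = 2063.00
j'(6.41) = 112.38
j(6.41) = 343.56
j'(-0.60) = -13.80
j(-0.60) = -1.96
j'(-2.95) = -56.10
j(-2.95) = 80.17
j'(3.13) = 53.34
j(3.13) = 71.78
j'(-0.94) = -19.92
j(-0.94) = 3.77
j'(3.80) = 65.40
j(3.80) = 111.56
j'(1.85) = 30.30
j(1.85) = 18.25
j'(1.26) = 19.68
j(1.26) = 3.51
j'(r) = 18*r - 3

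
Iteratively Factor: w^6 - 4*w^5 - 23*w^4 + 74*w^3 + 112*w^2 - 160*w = (w + 4)*(w^5 - 8*w^4 + 9*w^3 + 38*w^2 - 40*w) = (w - 1)*(w + 4)*(w^4 - 7*w^3 + 2*w^2 + 40*w) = (w - 5)*(w - 1)*(w + 4)*(w^3 - 2*w^2 - 8*w) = (w - 5)*(w - 4)*(w - 1)*(w + 4)*(w^2 + 2*w) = w*(w - 5)*(w - 4)*(w - 1)*(w + 4)*(w + 2)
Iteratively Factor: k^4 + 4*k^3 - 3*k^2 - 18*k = (k + 3)*(k^3 + k^2 - 6*k) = k*(k + 3)*(k^2 + k - 6) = k*(k + 3)^2*(k - 2)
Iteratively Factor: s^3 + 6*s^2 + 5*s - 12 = (s + 3)*(s^2 + 3*s - 4) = (s + 3)*(s + 4)*(s - 1)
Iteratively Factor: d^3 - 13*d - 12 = (d + 1)*(d^2 - d - 12) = (d + 1)*(d + 3)*(d - 4)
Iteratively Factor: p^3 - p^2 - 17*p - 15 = (p + 3)*(p^2 - 4*p - 5) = (p - 5)*(p + 3)*(p + 1)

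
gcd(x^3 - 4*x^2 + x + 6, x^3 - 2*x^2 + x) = 1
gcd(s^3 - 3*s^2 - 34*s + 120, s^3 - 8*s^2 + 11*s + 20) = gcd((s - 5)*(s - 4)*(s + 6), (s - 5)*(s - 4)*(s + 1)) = s^2 - 9*s + 20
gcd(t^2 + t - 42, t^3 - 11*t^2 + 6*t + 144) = t - 6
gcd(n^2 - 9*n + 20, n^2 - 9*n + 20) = n^2 - 9*n + 20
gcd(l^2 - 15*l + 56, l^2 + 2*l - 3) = 1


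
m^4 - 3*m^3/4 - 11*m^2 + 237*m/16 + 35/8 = (m - 5/2)*(m - 2)*(m + 1/4)*(m + 7/2)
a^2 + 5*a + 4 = (a + 1)*(a + 4)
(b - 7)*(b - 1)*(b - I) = b^3 - 8*b^2 - I*b^2 + 7*b + 8*I*b - 7*I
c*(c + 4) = c^2 + 4*c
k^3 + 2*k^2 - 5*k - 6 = (k - 2)*(k + 1)*(k + 3)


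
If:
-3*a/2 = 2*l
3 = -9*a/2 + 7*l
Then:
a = -4/13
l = 3/13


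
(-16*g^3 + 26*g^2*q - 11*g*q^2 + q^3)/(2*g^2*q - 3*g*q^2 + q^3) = (-8*g + q)/q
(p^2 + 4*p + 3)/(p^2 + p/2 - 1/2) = 2*(p + 3)/(2*p - 1)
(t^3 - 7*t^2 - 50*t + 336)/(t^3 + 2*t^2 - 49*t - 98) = (t^2 - 14*t + 48)/(t^2 - 5*t - 14)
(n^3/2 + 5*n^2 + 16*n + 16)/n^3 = 1/2 + 5/n + 16/n^2 + 16/n^3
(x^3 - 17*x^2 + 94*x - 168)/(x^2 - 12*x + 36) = (x^2 - 11*x + 28)/(x - 6)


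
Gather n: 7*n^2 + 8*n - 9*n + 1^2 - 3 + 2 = 7*n^2 - n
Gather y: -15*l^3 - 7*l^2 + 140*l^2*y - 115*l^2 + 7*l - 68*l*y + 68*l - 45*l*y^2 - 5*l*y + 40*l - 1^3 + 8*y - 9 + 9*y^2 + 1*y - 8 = -15*l^3 - 122*l^2 + 115*l + y^2*(9 - 45*l) + y*(140*l^2 - 73*l + 9) - 18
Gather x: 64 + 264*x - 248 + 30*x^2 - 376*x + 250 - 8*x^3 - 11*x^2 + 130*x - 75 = -8*x^3 + 19*x^2 + 18*x - 9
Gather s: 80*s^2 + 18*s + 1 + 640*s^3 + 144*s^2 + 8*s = 640*s^3 + 224*s^2 + 26*s + 1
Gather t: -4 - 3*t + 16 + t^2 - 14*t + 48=t^2 - 17*t + 60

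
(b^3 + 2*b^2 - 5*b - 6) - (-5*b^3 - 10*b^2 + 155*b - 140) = 6*b^3 + 12*b^2 - 160*b + 134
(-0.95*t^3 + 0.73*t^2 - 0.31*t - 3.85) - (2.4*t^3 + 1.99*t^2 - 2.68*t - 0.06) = -3.35*t^3 - 1.26*t^2 + 2.37*t - 3.79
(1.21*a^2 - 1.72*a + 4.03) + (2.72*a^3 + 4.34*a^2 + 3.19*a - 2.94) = 2.72*a^3 + 5.55*a^2 + 1.47*a + 1.09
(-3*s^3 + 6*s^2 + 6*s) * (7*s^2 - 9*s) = -21*s^5 + 69*s^4 - 12*s^3 - 54*s^2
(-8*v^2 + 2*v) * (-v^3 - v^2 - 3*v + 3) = 8*v^5 + 6*v^4 + 22*v^3 - 30*v^2 + 6*v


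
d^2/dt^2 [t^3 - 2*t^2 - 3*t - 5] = 6*t - 4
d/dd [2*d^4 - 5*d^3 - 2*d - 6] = 8*d^3 - 15*d^2 - 2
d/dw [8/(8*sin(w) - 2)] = -16*cos(w)/(4*sin(w) - 1)^2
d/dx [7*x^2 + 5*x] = 14*x + 5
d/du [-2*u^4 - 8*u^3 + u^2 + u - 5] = -8*u^3 - 24*u^2 + 2*u + 1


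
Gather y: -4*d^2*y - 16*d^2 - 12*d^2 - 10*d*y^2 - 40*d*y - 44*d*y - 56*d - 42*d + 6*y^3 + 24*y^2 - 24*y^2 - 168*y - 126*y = -28*d^2 - 10*d*y^2 - 98*d + 6*y^3 + y*(-4*d^2 - 84*d - 294)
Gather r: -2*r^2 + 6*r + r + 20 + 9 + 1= -2*r^2 + 7*r + 30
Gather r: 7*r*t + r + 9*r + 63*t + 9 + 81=r*(7*t + 10) + 63*t + 90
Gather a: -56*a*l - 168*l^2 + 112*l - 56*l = -56*a*l - 168*l^2 + 56*l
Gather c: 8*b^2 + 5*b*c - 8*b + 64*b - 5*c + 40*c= 8*b^2 + 56*b + c*(5*b + 35)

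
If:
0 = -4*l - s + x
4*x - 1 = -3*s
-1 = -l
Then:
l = 1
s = -15/7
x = 13/7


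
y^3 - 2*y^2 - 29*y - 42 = (y - 7)*(y + 2)*(y + 3)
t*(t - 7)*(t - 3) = t^3 - 10*t^2 + 21*t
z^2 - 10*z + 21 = (z - 7)*(z - 3)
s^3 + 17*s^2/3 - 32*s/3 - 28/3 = (s - 2)*(s + 2/3)*(s + 7)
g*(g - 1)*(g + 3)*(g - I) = g^4 + 2*g^3 - I*g^3 - 3*g^2 - 2*I*g^2 + 3*I*g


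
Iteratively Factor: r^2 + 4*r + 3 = (r + 3)*(r + 1)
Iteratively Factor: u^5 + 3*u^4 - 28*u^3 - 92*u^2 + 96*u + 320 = (u + 4)*(u^4 - u^3 - 24*u^2 + 4*u + 80) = (u - 5)*(u + 4)*(u^3 + 4*u^2 - 4*u - 16) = (u - 5)*(u + 4)^2*(u^2 - 4) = (u - 5)*(u - 2)*(u + 4)^2*(u + 2)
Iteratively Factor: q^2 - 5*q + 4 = (q - 4)*(q - 1)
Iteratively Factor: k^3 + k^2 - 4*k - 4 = (k + 2)*(k^2 - k - 2) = (k + 1)*(k + 2)*(k - 2)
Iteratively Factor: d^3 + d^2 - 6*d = (d + 3)*(d^2 - 2*d) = d*(d + 3)*(d - 2)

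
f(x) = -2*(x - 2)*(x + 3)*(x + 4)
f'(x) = -2*(x - 2)*(x + 3) - 2*(x - 2)*(x + 4) - 2*(x + 3)*(x + 4) = -6*x^2 - 20*x + 4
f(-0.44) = 44.47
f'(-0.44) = 11.64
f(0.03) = 48.11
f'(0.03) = 3.39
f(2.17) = -10.85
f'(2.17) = -67.65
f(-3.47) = -2.73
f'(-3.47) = 1.15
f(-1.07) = 34.72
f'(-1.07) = 18.53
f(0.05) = 48.17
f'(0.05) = 2.98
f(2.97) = -80.73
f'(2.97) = -108.33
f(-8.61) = 548.79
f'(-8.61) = -268.59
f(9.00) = -2184.00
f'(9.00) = -662.00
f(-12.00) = 2016.00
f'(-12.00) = -620.00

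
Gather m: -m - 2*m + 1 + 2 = 3 - 3*m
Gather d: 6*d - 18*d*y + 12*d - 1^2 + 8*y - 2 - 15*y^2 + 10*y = d*(18 - 18*y) - 15*y^2 + 18*y - 3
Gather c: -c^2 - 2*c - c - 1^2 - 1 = -c^2 - 3*c - 2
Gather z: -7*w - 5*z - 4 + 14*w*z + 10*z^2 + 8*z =-7*w + 10*z^2 + z*(14*w + 3) - 4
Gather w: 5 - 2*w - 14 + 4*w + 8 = 2*w - 1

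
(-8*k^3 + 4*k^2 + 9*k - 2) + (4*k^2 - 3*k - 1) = -8*k^3 + 8*k^2 + 6*k - 3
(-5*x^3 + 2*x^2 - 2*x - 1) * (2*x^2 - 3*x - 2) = -10*x^5 + 19*x^4 + 7*x + 2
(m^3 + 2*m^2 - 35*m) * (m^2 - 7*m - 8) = m^5 - 5*m^4 - 57*m^3 + 229*m^2 + 280*m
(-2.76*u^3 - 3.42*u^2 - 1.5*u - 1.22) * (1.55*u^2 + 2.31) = -4.278*u^5 - 5.301*u^4 - 8.7006*u^3 - 9.7912*u^2 - 3.465*u - 2.8182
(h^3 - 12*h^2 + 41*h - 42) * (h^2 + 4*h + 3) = h^5 - 8*h^4 - 4*h^3 + 86*h^2 - 45*h - 126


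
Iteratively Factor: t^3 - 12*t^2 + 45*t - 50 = (t - 5)*(t^2 - 7*t + 10) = (t - 5)^2*(t - 2)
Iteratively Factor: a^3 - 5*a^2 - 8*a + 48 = (a + 3)*(a^2 - 8*a + 16) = (a - 4)*(a + 3)*(a - 4)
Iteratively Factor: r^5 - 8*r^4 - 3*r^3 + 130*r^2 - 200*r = (r - 2)*(r^4 - 6*r^3 - 15*r^2 + 100*r) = (r - 2)*(r + 4)*(r^3 - 10*r^2 + 25*r) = (r - 5)*(r - 2)*(r + 4)*(r^2 - 5*r) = r*(r - 5)*(r - 2)*(r + 4)*(r - 5)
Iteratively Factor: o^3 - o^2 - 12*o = (o - 4)*(o^2 + 3*o) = o*(o - 4)*(o + 3)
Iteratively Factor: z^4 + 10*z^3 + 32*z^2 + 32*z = (z + 4)*(z^3 + 6*z^2 + 8*z) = z*(z + 4)*(z^2 + 6*z + 8) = z*(z + 2)*(z + 4)*(z + 4)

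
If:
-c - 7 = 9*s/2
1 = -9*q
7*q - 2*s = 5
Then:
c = 6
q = -1/9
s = -26/9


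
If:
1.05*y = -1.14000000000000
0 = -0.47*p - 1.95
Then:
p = -4.15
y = -1.09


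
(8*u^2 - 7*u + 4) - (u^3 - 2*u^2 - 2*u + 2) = -u^3 + 10*u^2 - 5*u + 2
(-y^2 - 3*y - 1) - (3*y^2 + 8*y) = -4*y^2 - 11*y - 1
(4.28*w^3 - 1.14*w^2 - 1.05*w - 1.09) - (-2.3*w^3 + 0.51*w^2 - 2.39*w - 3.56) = 6.58*w^3 - 1.65*w^2 + 1.34*w + 2.47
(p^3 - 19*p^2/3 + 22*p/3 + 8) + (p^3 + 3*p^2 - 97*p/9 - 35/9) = 2*p^3 - 10*p^2/3 - 31*p/9 + 37/9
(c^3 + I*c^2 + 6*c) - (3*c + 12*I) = c^3 + I*c^2 + 3*c - 12*I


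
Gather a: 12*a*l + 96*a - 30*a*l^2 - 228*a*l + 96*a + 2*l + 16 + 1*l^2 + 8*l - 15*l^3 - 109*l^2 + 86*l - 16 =a*(-30*l^2 - 216*l + 192) - 15*l^3 - 108*l^2 + 96*l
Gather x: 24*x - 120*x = -96*x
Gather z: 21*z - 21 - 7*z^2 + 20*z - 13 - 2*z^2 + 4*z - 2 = -9*z^2 + 45*z - 36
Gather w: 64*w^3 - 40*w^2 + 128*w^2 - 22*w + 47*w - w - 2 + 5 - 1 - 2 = 64*w^3 + 88*w^2 + 24*w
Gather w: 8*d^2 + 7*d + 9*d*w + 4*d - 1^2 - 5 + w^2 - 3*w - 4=8*d^2 + 11*d + w^2 + w*(9*d - 3) - 10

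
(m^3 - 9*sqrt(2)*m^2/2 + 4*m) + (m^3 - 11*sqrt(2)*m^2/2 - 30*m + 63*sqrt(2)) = 2*m^3 - 10*sqrt(2)*m^2 - 26*m + 63*sqrt(2)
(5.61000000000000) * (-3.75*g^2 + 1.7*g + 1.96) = -21.0375*g^2 + 9.537*g + 10.9956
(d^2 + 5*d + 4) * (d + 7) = d^3 + 12*d^2 + 39*d + 28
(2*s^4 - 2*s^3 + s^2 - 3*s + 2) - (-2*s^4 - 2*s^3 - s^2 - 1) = 4*s^4 + 2*s^2 - 3*s + 3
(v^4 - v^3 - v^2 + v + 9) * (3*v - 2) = 3*v^5 - 5*v^4 - v^3 + 5*v^2 + 25*v - 18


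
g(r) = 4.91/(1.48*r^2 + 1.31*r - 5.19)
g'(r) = 4.91*(-2.96*r - 1.31)/(1.48*r^2 + 1.31*r - 5.19)^2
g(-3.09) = 1.00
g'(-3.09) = 1.61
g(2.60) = 0.60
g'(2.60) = -0.65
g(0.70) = -1.38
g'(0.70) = -1.32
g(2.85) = 0.46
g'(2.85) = -0.43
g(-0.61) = -0.90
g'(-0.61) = 0.08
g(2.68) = 0.55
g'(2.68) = -0.57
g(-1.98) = -2.48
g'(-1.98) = 5.69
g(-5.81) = 0.13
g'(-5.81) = 0.06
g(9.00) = 0.04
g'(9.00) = -0.01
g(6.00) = 0.09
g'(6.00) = -0.03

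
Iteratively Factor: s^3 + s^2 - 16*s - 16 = (s - 4)*(s^2 + 5*s + 4) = (s - 4)*(s + 1)*(s + 4)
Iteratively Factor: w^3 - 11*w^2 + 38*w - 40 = (w - 4)*(w^2 - 7*w + 10) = (w - 4)*(w - 2)*(w - 5)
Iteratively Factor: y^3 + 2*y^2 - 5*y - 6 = (y - 2)*(y^2 + 4*y + 3) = (y - 2)*(y + 3)*(y + 1)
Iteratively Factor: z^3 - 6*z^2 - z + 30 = (z - 3)*(z^2 - 3*z - 10) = (z - 5)*(z - 3)*(z + 2)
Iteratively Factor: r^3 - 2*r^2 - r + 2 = (r - 2)*(r^2 - 1) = (r - 2)*(r - 1)*(r + 1)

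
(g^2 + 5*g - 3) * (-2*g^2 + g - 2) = -2*g^4 - 9*g^3 + 9*g^2 - 13*g + 6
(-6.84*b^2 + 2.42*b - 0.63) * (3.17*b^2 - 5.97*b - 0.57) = -21.6828*b^4 + 48.5062*b^3 - 12.5457*b^2 + 2.3817*b + 0.3591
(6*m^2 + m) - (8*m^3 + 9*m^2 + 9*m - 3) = -8*m^3 - 3*m^2 - 8*m + 3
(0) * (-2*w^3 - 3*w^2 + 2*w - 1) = 0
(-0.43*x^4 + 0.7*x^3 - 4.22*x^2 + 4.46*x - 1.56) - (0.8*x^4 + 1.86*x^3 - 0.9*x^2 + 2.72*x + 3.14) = -1.23*x^4 - 1.16*x^3 - 3.32*x^2 + 1.74*x - 4.7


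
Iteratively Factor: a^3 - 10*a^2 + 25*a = (a)*(a^2 - 10*a + 25) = a*(a - 5)*(a - 5)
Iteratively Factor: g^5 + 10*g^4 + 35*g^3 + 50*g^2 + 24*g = (g + 1)*(g^4 + 9*g^3 + 26*g^2 + 24*g) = (g + 1)*(g + 4)*(g^3 + 5*g^2 + 6*g) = g*(g + 1)*(g + 4)*(g^2 + 5*g + 6) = g*(g + 1)*(g + 2)*(g + 4)*(g + 3)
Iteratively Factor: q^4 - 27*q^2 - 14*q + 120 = (q - 5)*(q^3 + 5*q^2 - 2*q - 24) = (q - 5)*(q - 2)*(q^2 + 7*q + 12) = (q - 5)*(q - 2)*(q + 3)*(q + 4)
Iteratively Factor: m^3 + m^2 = (m)*(m^2 + m) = m*(m + 1)*(m)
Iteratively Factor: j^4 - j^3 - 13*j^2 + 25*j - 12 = (j - 1)*(j^3 - 13*j + 12) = (j - 3)*(j - 1)*(j^2 + 3*j - 4) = (j - 3)*(j - 1)^2*(j + 4)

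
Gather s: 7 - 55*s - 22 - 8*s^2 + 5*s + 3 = -8*s^2 - 50*s - 12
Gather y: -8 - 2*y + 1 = -2*y - 7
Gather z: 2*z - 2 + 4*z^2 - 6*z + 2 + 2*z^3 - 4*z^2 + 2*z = 2*z^3 - 2*z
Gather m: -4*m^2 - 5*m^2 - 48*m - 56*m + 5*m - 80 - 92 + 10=-9*m^2 - 99*m - 162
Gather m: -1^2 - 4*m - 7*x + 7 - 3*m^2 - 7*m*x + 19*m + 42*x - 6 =-3*m^2 + m*(15 - 7*x) + 35*x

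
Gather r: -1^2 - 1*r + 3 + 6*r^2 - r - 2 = 6*r^2 - 2*r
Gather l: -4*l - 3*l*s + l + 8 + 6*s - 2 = l*(-3*s - 3) + 6*s + 6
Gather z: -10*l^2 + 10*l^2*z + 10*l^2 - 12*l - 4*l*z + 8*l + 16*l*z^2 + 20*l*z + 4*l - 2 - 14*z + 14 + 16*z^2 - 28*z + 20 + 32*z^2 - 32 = z^2*(16*l + 48) + z*(10*l^2 + 16*l - 42)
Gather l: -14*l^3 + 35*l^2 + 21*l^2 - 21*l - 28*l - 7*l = -14*l^3 + 56*l^2 - 56*l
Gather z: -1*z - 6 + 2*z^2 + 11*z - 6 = 2*z^2 + 10*z - 12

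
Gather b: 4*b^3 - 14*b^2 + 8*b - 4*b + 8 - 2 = 4*b^3 - 14*b^2 + 4*b + 6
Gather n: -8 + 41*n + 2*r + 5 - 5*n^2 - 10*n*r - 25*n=-5*n^2 + n*(16 - 10*r) + 2*r - 3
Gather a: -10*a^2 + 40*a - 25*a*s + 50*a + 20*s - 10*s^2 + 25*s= -10*a^2 + a*(90 - 25*s) - 10*s^2 + 45*s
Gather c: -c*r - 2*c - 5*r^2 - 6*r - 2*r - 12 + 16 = c*(-r - 2) - 5*r^2 - 8*r + 4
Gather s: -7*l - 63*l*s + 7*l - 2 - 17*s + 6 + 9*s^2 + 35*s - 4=9*s^2 + s*(18 - 63*l)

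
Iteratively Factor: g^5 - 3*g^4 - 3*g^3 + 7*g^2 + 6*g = (g + 1)*(g^4 - 4*g^3 + g^2 + 6*g) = (g - 3)*(g + 1)*(g^3 - g^2 - 2*g) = (g - 3)*(g - 2)*(g + 1)*(g^2 + g) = g*(g - 3)*(g - 2)*(g + 1)*(g + 1)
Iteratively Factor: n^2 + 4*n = (n + 4)*(n)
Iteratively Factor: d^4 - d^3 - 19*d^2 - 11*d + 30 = (d - 5)*(d^3 + 4*d^2 + d - 6) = (d - 5)*(d + 2)*(d^2 + 2*d - 3) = (d - 5)*(d + 2)*(d + 3)*(d - 1)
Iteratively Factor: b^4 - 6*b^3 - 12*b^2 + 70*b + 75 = (b + 1)*(b^3 - 7*b^2 - 5*b + 75) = (b - 5)*(b + 1)*(b^2 - 2*b - 15) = (b - 5)*(b + 1)*(b + 3)*(b - 5)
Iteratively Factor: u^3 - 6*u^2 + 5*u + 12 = (u - 3)*(u^2 - 3*u - 4) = (u - 4)*(u - 3)*(u + 1)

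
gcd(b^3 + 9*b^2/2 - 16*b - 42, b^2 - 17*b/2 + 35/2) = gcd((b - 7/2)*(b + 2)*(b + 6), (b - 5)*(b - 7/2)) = b - 7/2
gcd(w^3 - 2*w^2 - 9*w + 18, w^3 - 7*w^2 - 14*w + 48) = w^2 + w - 6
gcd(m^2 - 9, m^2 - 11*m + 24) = m - 3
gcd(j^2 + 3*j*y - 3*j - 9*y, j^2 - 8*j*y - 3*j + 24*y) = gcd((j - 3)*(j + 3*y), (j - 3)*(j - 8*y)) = j - 3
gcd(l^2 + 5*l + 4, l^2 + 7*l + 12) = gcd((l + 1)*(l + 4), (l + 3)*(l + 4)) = l + 4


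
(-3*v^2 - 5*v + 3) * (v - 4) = -3*v^3 + 7*v^2 + 23*v - 12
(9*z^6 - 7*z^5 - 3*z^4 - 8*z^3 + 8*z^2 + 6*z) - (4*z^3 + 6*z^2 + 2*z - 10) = 9*z^6 - 7*z^5 - 3*z^4 - 12*z^3 + 2*z^2 + 4*z + 10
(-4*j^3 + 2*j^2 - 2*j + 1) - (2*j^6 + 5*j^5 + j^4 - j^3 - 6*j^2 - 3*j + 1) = -2*j^6 - 5*j^5 - j^4 - 3*j^3 + 8*j^2 + j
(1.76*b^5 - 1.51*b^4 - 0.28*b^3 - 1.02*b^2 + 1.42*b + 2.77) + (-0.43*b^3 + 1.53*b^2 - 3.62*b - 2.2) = 1.76*b^5 - 1.51*b^4 - 0.71*b^3 + 0.51*b^2 - 2.2*b + 0.57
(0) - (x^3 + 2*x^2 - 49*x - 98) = -x^3 - 2*x^2 + 49*x + 98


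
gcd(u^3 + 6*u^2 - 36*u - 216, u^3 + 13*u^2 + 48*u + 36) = u^2 + 12*u + 36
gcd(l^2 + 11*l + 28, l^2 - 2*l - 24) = l + 4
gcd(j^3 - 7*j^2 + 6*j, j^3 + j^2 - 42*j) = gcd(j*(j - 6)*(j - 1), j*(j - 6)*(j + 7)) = j^2 - 6*j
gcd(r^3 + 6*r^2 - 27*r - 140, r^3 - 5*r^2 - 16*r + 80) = r^2 - r - 20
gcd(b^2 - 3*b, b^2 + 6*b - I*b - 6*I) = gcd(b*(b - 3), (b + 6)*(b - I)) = 1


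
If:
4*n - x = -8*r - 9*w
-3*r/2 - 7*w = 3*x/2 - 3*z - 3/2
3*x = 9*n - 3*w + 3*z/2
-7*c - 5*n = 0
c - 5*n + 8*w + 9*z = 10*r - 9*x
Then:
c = 2287*z/1438 + 276/719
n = -16009*z/7190 - 1932/3595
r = -13351*z/3595 - 4491/3595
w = 11661*z/3595 + 3786/3595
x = -33877*z/3595 - 9582/3595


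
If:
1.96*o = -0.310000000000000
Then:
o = -0.16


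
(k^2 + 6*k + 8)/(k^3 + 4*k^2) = (k + 2)/k^2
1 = 1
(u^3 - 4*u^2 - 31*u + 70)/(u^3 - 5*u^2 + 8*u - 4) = (u^2 - 2*u - 35)/(u^2 - 3*u + 2)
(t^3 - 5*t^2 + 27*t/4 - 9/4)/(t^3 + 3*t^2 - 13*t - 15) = (t^2 - 2*t + 3/4)/(t^2 + 6*t + 5)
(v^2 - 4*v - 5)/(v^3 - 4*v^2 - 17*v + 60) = (v + 1)/(v^2 + v - 12)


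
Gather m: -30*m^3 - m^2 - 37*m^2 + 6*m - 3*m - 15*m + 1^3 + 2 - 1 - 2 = -30*m^3 - 38*m^2 - 12*m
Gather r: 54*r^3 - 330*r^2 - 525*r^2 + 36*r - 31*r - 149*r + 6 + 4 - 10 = 54*r^3 - 855*r^2 - 144*r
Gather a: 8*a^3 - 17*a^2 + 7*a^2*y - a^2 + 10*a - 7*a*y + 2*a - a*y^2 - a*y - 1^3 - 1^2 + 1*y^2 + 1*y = 8*a^3 + a^2*(7*y - 18) + a*(-y^2 - 8*y + 12) + y^2 + y - 2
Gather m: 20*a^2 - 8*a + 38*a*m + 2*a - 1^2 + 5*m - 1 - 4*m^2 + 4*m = 20*a^2 - 6*a - 4*m^2 + m*(38*a + 9) - 2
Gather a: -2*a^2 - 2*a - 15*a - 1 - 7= -2*a^2 - 17*a - 8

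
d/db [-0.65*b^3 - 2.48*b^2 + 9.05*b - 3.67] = -1.95*b^2 - 4.96*b + 9.05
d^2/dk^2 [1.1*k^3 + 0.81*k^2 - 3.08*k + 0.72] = 6.6*k + 1.62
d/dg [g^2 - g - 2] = 2*g - 1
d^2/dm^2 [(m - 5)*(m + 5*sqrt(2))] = 2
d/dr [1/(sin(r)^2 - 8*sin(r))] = 2*(4 - sin(r))*cos(r)/((sin(r) - 8)^2*sin(r)^2)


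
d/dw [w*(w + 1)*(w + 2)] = 3*w^2 + 6*w + 2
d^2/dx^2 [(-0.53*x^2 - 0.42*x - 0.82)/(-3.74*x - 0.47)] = 21.697266/(52.313624*x^3 + 19.722516*x^2 + 2.478498*x + 0.103823)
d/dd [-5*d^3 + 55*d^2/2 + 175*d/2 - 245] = -15*d^2 + 55*d + 175/2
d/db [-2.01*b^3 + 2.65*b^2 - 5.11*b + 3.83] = -6.03*b^2 + 5.3*b - 5.11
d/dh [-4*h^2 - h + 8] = -8*h - 1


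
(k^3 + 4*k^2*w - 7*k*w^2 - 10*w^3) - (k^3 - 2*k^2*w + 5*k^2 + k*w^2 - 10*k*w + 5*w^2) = 6*k^2*w - 5*k^2 - 8*k*w^2 + 10*k*w - 10*w^3 - 5*w^2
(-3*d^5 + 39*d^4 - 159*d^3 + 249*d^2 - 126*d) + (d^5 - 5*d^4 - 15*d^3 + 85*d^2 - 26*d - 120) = -2*d^5 + 34*d^4 - 174*d^3 + 334*d^2 - 152*d - 120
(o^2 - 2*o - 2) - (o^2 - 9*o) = 7*o - 2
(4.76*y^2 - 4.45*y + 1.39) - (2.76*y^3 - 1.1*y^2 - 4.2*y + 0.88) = -2.76*y^3 + 5.86*y^2 - 0.25*y + 0.51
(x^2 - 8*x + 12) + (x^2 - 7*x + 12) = 2*x^2 - 15*x + 24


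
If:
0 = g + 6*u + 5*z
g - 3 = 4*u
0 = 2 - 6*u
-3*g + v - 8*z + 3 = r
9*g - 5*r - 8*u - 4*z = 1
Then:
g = 13/3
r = 202/25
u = 1/3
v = 596/75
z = -19/15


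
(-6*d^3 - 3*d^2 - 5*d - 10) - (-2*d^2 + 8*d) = -6*d^3 - d^2 - 13*d - 10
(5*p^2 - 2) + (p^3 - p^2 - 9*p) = p^3 + 4*p^2 - 9*p - 2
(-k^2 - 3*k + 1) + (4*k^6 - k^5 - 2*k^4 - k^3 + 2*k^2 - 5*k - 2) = 4*k^6 - k^5 - 2*k^4 - k^3 + k^2 - 8*k - 1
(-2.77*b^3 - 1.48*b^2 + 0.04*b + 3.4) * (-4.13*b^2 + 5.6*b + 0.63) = 11.4401*b^5 - 9.3996*b^4 - 10.1983*b^3 - 14.7504*b^2 + 19.0652*b + 2.142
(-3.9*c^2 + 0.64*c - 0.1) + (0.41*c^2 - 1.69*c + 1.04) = -3.49*c^2 - 1.05*c + 0.94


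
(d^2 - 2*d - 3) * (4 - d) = -d^3 + 6*d^2 - 5*d - 12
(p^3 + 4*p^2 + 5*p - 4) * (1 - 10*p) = -10*p^4 - 39*p^3 - 46*p^2 + 45*p - 4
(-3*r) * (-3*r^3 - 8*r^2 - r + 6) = 9*r^4 + 24*r^3 + 3*r^2 - 18*r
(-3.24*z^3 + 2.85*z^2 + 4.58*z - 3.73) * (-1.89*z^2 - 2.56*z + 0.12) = 6.1236*z^5 + 2.9079*z^4 - 16.341*z^3 - 4.3331*z^2 + 10.0984*z - 0.4476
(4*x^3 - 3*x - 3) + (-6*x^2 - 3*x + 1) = 4*x^3 - 6*x^2 - 6*x - 2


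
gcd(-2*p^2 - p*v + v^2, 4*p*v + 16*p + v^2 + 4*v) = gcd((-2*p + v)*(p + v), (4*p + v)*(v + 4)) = 1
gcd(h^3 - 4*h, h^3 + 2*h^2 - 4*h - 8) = h^2 - 4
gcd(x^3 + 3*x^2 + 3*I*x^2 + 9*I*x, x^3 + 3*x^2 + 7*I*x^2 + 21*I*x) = x^2 + 3*x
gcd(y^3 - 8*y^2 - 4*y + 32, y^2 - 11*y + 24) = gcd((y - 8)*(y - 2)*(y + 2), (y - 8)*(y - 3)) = y - 8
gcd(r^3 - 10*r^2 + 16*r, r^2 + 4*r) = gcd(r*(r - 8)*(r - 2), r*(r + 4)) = r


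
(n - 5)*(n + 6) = n^2 + n - 30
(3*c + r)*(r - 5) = 3*c*r - 15*c + r^2 - 5*r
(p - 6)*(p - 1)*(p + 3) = p^3 - 4*p^2 - 15*p + 18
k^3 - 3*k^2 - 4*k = k*(k - 4)*(k + 1)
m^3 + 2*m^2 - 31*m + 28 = (m - 4)*(m - 1)*(m + 7)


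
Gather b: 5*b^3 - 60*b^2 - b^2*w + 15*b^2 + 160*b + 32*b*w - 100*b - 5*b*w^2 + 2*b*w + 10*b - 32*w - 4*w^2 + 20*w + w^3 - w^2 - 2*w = 5*b^3 + b^2*(-w - 45) + b*(-5*w^2 + 34*w + 70) + w^3 - 5*w^2 - 14*w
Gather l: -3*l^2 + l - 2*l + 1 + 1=-3*l^2 - l + 2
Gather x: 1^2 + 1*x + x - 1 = 2*x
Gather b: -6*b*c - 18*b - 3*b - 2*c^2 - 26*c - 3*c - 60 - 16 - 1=b*(-6*c - 21) - 2*c^2 - 29*c - 77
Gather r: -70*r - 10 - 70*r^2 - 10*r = -70*r^2 - 80*r - 10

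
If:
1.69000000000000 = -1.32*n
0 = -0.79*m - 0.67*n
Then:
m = 1.09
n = -1.28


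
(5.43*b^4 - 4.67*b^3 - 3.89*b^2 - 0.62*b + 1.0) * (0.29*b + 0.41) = 1.5747*b^5 + 0.872*b^4 - 3.0428*b^3 - 1.7747*b^2 + 0.0358*b + 0.41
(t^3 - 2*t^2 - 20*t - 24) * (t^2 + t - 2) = t^5 - t^4 - 24*t^3 - 40*t^2 + 16*t + 48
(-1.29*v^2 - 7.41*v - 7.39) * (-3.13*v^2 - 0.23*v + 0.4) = 4.0377*v^4 + 23.49*v^3 + 24.319*v^2 - 1.2643*v - 2.956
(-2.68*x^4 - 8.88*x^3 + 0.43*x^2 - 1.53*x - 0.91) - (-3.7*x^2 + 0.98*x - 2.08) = -2.68*x^4 - 8.88*x^3 + 4.13*x^2 - 2.51*x + 1.17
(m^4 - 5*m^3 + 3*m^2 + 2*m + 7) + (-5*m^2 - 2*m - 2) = m^4 - 5*m^3 - 2*m^2 + 5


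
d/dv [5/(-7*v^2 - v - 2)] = 5*(14*v + 1)/(7*v^2 + v + 2)^2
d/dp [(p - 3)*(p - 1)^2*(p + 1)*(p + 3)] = 5*p^4 - 4*p^3 - 30*p^2 + 20*p + 9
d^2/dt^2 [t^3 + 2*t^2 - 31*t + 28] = 6*t + 4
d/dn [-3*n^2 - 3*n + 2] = -6*n - 3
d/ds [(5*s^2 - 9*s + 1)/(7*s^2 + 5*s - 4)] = (88*s^2 - 54*s + 31)/(49*s^4 + 70*s^3 - 31*s^2 - 40*s + 16)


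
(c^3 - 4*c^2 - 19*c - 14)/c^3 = 1 - 4/c - 19/c^2 - 14/c^3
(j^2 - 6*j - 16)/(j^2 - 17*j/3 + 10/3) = 3*(j^2 - 6*j - 16)/(3*j^2 - 17*j + 10)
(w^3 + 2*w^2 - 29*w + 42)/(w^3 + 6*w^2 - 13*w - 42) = (w - 2)/(w + 2)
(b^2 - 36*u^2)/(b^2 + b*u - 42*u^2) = (b + 6*u)/(b + 7*u)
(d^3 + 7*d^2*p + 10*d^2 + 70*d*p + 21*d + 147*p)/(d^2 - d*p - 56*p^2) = (-d^2 - 10*d - 21)/(-d + 8*p)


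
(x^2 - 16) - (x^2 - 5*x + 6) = 5*x - 22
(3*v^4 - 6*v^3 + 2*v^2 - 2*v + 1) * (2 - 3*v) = -9*v^5 + 24*v^4 - 18*v^3 + 10*v^2 - 7*v + 2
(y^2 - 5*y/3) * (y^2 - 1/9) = y^4 - 5*y^3/3 - y^2/9 + 5*y/27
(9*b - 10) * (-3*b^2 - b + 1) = -27*b^3 + 21*b^2 + 19*b - 10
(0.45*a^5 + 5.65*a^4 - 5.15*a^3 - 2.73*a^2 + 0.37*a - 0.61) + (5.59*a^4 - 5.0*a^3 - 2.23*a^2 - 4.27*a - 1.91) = 0.45*a^5 + 11.24*a^4 - 10.15*a^3 - 4.96*a^2 - 3.9*a - 2.52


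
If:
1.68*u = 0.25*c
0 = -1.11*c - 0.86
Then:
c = -0.77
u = -0.12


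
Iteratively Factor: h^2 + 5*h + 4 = (h + 1)*(h + 4)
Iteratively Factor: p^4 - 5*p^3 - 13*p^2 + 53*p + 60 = (p - 5)*(p^3 - 13*p - 12) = (p - 5)*(p + 3)*(p^2 - 3*p - 4) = (p - 5)*(p + 1)*(p + 3)*(p - 4)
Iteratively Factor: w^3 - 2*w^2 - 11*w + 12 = (w - 4)*(w^2 + 2*w - 3) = (w - 4)*(w - 1)*(w + 3)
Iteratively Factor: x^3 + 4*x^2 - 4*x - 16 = (x - 2)*(x^2 + 6*x + 8) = (x - 2)*(x + 2)*(x + 4)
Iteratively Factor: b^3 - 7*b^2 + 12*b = (b)*(b^2 - 7*b + 12) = b*(b - 4)*(b - 3)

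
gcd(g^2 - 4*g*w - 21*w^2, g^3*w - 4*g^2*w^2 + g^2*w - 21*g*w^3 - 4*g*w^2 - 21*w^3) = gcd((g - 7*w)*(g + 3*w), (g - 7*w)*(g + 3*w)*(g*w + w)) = -g^2 + 4*g*w + 21*w^2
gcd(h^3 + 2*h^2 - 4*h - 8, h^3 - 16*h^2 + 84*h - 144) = 1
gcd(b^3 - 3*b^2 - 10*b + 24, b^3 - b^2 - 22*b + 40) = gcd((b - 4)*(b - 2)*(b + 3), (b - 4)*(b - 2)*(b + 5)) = b^2 - 6*b + 8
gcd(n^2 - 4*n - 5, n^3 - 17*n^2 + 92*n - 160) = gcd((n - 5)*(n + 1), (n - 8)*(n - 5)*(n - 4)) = n - 5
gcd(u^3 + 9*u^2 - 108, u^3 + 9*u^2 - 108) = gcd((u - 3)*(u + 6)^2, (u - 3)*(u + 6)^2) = u^3 + 9*u^2 - 108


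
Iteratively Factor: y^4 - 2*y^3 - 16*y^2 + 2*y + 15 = (y - 1)*(y^3 - y^2 - 17*y - 15) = (y - 1)*(y + 1)*(y^2 - 2*y - 15) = (y - 1)*(y + 1)*(y + 3)*(y - 5)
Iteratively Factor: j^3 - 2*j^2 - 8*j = (j + 2)*(j^2 - 4*j) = (j - 4)*(j + 2)*(j)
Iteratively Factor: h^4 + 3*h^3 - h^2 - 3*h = (h)*(h^3 + 3*h^2 - h - 3) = h*(h + 3)*(h^2 - 1) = h*(h - 1)*(h + 3)*(h + 1)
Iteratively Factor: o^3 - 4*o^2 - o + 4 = (o + 1)*(o^2 - 5*o + 4) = (o - 4)*(o + 1)*(o - 1)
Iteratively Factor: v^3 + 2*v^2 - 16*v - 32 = (v - 4)*(v^2 + 6*v + 8) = (v - 4)*(v + 2)*(v + 4)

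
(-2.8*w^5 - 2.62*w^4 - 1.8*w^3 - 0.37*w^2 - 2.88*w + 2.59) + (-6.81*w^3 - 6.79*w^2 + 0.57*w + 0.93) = -2.8*w^5 - 2.62*w^4 - 8.61*w^3 - 7.16*w^2 - 2.31*w + 3.52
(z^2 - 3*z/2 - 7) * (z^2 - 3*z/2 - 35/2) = z^4 - 3*z^3 - 89*z^2/4 + 147*z/4 + 245/2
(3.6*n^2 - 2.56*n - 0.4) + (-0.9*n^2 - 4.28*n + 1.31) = 2.7*n^2 - 6.84*n + 0.91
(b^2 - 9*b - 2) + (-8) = b^2 - 9*b - 10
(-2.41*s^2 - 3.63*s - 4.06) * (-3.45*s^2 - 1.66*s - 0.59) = 8.3145*s^4 + 16.5241*s^3 + 21.4547*s^2 + 8.8813*s + 2.3954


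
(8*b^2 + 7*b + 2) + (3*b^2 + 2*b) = 11*b^2 + 9*b + 2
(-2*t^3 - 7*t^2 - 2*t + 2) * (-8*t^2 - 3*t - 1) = 16*t^5 + 62*t^4 + 39*t^3 - 3*t^2 - 4*t - 2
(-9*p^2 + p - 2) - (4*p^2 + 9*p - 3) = -13*p^2 - 8*p + 1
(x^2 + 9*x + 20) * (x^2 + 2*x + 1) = x^4 + 11*x^3 + 39*x^2 + 49*x + 20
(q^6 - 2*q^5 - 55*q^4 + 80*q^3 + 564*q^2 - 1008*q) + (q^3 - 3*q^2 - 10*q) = q^6 - 2*q^5 - 55*q^4 + 81*q^3 + 561*q^2 - 1018*q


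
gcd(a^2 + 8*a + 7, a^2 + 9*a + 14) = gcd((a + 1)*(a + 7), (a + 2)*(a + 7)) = a + 7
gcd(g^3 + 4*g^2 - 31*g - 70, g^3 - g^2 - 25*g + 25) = g - 5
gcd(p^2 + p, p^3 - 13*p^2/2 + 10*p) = p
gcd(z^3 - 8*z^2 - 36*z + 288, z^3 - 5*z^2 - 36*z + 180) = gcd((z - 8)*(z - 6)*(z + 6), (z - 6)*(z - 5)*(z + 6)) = z^2 - 36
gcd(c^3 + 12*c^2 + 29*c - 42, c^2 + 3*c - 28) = c + 7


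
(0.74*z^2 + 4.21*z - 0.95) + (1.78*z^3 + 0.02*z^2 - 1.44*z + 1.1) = 1.78*z^3 + 0.76*z^2 + 2.77*z + 0.15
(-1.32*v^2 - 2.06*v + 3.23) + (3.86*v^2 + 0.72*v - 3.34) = 2.54*v^2 - 1.34*v - 0.11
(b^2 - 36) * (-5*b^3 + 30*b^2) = -5*b^5 + 30*b^4 + 180*b^3 - 1080*b^2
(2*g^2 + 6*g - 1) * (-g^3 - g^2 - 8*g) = -2*g^5 - 8*g^4 - 21*g^3 - 47*g^2 + 8*g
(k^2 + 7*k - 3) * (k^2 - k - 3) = k^4 + 6*k^3 - 13*k^2 - 18*k + 9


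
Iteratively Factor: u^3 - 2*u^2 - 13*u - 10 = (u + 1)*(u^2 - 3*u - 10) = (u + 1)*(u + 2)*(u - 5)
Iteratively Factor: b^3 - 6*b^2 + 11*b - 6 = (b - 1)*(b^2 - 5*b + 6) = (b - 3)*(b - 1)*(b - 2)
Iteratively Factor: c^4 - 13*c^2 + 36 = (c + 3)*(c^3 - 3*c^2 - 4*c + 12) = (c - 3)*(c + 3)*(c^2 - 4) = (c - 3)*(c - 2)*(c + 3)*(c + 2)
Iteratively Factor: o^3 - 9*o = (o)*(o^2 - 9) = o*(o + 3)*(o - 3)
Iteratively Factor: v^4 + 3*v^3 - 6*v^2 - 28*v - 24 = (v - 3)*(v^3 + 6*v^2 + 12*v + 8) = (v - 3)*(v + 2)*(v^2 + 4*v + 4) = (v - 3)*(v + 2)^2*(v + 2)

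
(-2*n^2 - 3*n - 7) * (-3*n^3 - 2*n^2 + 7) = 6*n^5 + 13*n^4 + 27*n^3 - 21*n - 49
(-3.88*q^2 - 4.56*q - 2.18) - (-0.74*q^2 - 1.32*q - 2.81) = -3.14*q^2 - 3.24*q + 0.63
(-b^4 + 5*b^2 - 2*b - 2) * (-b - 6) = b^5 + 6*b^4 - 5*b^3 - 28*b^2 + 14*b + 12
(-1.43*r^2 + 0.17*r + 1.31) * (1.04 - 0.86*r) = 1.2298*r^3 - 1.6334*r^2 - 0.9498*r + 1.3624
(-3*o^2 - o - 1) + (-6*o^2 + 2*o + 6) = -9*o^2 + o + 5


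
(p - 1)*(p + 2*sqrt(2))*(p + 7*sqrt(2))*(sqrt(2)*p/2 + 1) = sqrt(2)*p^4/2 - sqrt(2)*p^3/2 + 10*p^3 - 10*p^2 + 23*sqrt(2)*p^2 - 23*sqrt(2)*p + 28*p - 28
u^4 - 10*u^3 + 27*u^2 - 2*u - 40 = (u - 5)*(u - 4)*(u - 2)*(u + 1)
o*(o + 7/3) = o^2 + 7*o/3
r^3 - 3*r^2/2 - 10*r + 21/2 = (r - 7/2)*(r - 1)*(r + 3)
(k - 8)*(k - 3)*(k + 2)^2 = k^4 - 7*k^3 - 16*k^2 + 52*k + 96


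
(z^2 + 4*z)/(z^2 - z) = (z + 4)/(z - 1)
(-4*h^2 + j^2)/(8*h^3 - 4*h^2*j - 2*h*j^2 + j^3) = -1/(2*h - j)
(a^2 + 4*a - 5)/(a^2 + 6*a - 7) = (a + 5)/(a + 7)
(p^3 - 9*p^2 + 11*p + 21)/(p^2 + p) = p - 10 + 21/p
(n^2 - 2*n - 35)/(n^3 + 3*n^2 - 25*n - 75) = (n - 7)/(n^2 - 2*n - 15)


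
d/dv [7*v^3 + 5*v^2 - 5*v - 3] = 21*v^2 + 10*v - 5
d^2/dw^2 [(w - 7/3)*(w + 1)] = 2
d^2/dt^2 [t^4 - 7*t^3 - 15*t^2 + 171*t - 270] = 12*t^2 - 42*t - 30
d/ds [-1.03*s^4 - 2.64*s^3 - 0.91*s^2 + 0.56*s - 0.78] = -4.12*s^3 - 7.92*s^2 - 1.82*s + 0.56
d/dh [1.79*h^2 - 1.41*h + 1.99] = 3.58*h - 1.41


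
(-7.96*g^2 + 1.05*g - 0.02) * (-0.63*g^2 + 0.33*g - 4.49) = 5.0148*g^4 - 3.2883*g^3 + 36.0995*g^2 - 4.7211*g + 0.0898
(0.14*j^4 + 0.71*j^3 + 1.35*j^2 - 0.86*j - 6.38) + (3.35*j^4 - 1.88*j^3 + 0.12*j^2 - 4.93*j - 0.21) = 3.49*j^4 - 1.17*j^3 + 1.47*j^2 - 5.79*j - 6.59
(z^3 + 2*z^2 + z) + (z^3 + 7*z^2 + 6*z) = 2*z^3 + 9*z^2 + 7*z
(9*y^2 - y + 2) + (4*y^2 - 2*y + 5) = 13*y^2 - 3*y + 7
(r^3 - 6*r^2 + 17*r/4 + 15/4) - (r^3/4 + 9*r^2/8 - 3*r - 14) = 3*r^3/4 - 57*r^2/8 + 29*r/4 + 71/4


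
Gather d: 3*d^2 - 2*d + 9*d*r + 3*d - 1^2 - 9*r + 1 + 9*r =3*d^2 + d*(9*r + 1)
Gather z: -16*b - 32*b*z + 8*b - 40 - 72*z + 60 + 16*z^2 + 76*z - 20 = -8*b + 16*z^2 + z*(4 - 32*b)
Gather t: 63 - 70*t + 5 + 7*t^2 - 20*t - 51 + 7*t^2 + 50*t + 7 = 14*t^2 - 40*t + 24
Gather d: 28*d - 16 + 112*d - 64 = 140*d - 80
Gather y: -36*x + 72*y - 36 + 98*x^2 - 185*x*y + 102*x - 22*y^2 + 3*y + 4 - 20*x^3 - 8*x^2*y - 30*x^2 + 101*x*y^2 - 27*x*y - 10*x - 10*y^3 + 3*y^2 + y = -20*x^3 + 68*x^2 + 56*x - 10*y^3 + y^2*(101*x - 19) + y*(-8*x^2 - 212*x + 76) - 32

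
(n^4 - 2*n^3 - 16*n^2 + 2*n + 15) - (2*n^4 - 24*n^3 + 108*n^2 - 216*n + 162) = -n^4 + 22*n^3 - 124*n^2 + 218*n - 147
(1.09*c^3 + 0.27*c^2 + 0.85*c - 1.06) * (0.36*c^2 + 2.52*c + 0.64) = 0.3924*c^5 + 2.844*c^4 + 1.684*c^3 + 1.9332*c^2 - 2.1272*c - 0.6784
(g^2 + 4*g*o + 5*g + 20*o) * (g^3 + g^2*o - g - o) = g^5 + 5*g^4*o + 5*g^4 + 4*g^3*o^2 + 25*g^3*o - g^3 + 20*g^2*o^2 - 5*g^2*o - 5*g^2 - 4*g*o^2 - 25*g*o - 20*o^2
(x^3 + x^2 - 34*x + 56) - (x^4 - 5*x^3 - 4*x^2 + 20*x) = -x^4 + 6*x^3 + 5*x^2 - 54*x + 56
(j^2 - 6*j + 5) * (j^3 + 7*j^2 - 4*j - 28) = j^5 + j^4 - 41*j^3 + 31*j^2 + 148*j - 140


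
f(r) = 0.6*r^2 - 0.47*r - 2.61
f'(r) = 1.2*r - 0.47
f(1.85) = -1.43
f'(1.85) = 1.75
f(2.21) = -0.72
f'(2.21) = 2.18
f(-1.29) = -1.01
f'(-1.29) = -2.02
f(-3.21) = 5.08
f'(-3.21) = -4.32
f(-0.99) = -1.56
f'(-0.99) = -1.66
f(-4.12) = 9.51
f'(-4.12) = -5.41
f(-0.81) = -1.84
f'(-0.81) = -1.44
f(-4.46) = 11.42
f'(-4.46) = -5.82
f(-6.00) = 21.81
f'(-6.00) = -7.67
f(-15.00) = 139.44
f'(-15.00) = -18.47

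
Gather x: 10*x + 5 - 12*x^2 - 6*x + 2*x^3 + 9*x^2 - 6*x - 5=2*x^3 - 3*x^2 - 2*x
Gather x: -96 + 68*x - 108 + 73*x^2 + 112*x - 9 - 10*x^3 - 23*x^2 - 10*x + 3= -10*x^3 + 50*x^2 + 170*x - 210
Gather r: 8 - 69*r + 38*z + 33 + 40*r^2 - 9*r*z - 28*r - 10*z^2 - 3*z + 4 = 40*r^2 + r*(-9*z - 97) - 10*z^2 + 35*z + 45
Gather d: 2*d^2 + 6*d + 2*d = 2*d^2 + 8*d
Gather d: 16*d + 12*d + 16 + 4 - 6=28*d + 14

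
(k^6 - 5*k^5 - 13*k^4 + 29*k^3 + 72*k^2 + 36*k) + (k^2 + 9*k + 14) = k^6 - 5*k^5 - 13*k^4 + 29*k^3 + 73*k^2 + 45*k + 14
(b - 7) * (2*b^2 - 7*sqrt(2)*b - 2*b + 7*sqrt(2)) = 2*b^3 - 16*b^2 - 7*sqrt(2)*b^2 + 14*b + 56*sqrt(2)*b - 49*sqrt(2)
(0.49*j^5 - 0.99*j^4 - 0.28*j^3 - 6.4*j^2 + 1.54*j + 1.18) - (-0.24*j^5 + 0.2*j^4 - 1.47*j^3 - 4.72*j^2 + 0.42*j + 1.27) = 0.73*j^5 - 1.19*j^4 + 1.19*j^3 - 1.68*j^2 + 1.12*j - 0.0900000000000001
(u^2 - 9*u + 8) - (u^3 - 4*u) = -u^3 + u^2 - 5*u + 8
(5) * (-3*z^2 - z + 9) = -15*z^2 - 5*z + 45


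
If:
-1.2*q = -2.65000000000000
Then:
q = 2.21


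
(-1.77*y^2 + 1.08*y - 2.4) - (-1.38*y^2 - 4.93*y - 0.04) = -0.39*y^2 + 6.01*y - 2.36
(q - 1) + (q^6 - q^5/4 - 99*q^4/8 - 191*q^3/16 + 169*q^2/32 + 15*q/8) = q^6 - q^5/4 - 99*q^4/8 - 191*q^3/16 + 169*q^2/32 + 23*q/8 - 1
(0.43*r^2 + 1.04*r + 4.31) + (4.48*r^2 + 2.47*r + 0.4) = 4.91*r^2 + 3.51*r + 4.71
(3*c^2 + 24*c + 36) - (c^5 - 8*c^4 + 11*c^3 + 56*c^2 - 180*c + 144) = -c^5 + 8*c^4 - 11*c^3 - 53*c^2 + 204*c - 108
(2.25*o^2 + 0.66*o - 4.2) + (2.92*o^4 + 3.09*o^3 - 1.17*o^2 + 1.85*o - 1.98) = 2.92*o^4 + 3.09*o^3 + 1.08*o^2 + 2.51*o - 6.18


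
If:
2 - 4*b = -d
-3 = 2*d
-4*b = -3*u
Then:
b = 1/8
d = -3/2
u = 1/6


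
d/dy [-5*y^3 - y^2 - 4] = y*(-15*y - 2)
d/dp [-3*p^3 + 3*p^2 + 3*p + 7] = -9*p^2 + 6*p + 3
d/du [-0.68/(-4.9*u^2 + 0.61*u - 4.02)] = (0.4148 - 6.664*u)/(4.9*u^2 - 0.61*u + 4.02)^2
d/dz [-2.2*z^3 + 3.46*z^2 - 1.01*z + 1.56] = -6.6*z^2 + 6.92*z - 1.01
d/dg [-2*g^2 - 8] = -4*g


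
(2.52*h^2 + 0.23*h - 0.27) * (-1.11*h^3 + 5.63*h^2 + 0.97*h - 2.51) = -2.7972*h^5 + 13.9323*h^4 + 4.039*h^3 - 7.6222*h^2 - 0.8392*h + 0.6777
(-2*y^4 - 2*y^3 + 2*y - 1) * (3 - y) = 2*y^5 - 4*y^4 - 6*y^3 - 2*y^2 + 7*y - 3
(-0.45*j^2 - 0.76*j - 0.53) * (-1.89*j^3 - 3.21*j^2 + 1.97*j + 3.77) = 0.8505*j^5 + 2.8809*j^4 + 2.5548*j^3 - 1.4924*j^2 - 3.9093*j - 1.9981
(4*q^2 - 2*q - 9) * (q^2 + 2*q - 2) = 4*q^4 + 6*q^3 - 21*q^2 - 14*q + 18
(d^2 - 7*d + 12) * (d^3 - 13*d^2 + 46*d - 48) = d^5 - 20*d^4 + 149*d^3 - 526*d^2 + 888*d - 576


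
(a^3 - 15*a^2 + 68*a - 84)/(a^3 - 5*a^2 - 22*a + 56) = (a - 6)/(a + 4)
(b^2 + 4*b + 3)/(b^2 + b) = (b + 3)/b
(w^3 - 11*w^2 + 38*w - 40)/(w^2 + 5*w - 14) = (w^2 - 9*w + 20)/(w + 7)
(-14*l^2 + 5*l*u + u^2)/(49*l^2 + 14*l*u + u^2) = (-2*l + u)/(7*l + u)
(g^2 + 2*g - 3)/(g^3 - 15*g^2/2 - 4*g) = 2*(-g^2 - 2*g + 3)/(g*(-2*g^2 + 15*g + 8))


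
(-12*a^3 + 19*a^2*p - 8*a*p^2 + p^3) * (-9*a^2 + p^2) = 108*a^5 - 171*a^4*p + 60*a^3*p^2 + 10*a^2*p^3 - 8*a*p^4 + p^5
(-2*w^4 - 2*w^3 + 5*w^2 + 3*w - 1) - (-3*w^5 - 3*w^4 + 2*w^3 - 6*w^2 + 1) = 3*w^5 + w^4 - 4*w^3 + 11*w^2 + 3*w - 2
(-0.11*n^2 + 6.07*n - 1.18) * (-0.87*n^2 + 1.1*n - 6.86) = 0.0957*n^4 - 5.4019*n^3 + 8.4582*n^2 - 42.9382*n + 8.0948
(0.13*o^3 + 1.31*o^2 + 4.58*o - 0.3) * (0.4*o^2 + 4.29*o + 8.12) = 0.052*o^5 + 1.0817*o^4 + 8.5075*o^3 + 30.1654*o^2 + 35.9026*o - 2.436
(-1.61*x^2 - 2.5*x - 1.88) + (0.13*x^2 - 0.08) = -1.48*x^2 - 2.5*x - 1.96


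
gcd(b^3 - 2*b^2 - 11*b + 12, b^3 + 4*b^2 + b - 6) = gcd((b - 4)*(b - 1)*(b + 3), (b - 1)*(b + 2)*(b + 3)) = b^2 + 2*b - 3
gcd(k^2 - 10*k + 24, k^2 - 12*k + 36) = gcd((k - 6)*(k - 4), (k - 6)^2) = k - 6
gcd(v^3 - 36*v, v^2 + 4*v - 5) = 1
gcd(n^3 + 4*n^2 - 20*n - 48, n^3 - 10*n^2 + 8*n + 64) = n^2 - 2*n - 8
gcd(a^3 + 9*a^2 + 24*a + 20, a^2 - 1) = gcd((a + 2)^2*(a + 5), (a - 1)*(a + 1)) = 1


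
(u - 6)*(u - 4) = u^2 - 10*u + 24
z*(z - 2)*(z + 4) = z^3 + 2*z^2 - 8*z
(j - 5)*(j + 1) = j^2 - 4*j - 5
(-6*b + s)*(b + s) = -6*b^2 - 5*b*s + s^2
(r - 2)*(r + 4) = r^2 + 2*r - 8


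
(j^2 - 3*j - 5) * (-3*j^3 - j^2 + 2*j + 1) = -3*j^5 + 8*j^4 + 20*j^3 - 13*j - 5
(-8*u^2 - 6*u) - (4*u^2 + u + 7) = -12*u^2 - 7*u - 7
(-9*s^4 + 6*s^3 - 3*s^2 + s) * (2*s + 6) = -18*s^5 - 42*s^4 + 30*s^3 - 16*s^2 + 6*s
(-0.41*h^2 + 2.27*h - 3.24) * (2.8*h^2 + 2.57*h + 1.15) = -1.148*h^4 + 5.3023*h^3 - 3.7096*h^2 - 5.7163*h - 3.726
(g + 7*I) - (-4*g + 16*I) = 5*g - 9*I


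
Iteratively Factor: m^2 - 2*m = (m)*(m - 2)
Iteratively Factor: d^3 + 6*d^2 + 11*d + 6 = (d + 1)*(d^2 + 5*d + 6) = (d + 1)*(d + 3)*(d + 2)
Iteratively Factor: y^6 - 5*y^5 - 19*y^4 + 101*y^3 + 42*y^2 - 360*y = (y + 2)*(y^5 - 7*y^4 - 5*y^3 + 111*y^2 - 180*y) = (y - 3)*(y + 2)*(y^4 - 4*y^3 - 17*y^2 + 60*y) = (y - 5)*(y - 3)*(y + 2)*(y^3 + y^2 - 12*y) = y*(y - 5)*(y - 3)*(y + 2)*(y^2 + y - 12) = y*(y - 5)*(y - 3)*(y + 2)*(y + 4)*(y - 3)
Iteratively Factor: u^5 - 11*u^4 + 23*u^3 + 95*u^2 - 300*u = (u - 5)*(u^4 - 6*u^3 - 7*u^2 + 60*u) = (u - 5)*(u + 3)*(u^3 - 9*u^2 + 20*u) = u*(u - 5)*(u + 3)*(u^2 - 9*u + 20) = u*(u - 5)*(u - 4)*(u + 3)*(u - 5)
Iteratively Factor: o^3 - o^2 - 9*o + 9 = (o - 1)*(o^2 - 9) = (o - 3)*(o - 1)*(o + 3)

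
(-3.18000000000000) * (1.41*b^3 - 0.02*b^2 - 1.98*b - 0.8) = -4.4838*b^3 + 0.0636*b^2 + 6.2964*b + 2.544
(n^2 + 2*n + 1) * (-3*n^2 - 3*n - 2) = -3*n^4 - 9*n^3 - 11*n^2 - 7*n - 2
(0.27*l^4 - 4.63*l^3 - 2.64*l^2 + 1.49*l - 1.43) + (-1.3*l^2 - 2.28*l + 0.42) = 0.27*l^4 - 4.63*l^3 - 3.94*l^2 - 0.79*l - 1.01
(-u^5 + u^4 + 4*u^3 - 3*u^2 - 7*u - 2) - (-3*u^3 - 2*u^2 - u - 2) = -u^5 + u^4 + 7*u^3 - u^2 - 6*u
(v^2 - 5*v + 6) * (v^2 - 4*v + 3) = v^4 - 9*v^3 + 29*v^2 - 39*v + 18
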